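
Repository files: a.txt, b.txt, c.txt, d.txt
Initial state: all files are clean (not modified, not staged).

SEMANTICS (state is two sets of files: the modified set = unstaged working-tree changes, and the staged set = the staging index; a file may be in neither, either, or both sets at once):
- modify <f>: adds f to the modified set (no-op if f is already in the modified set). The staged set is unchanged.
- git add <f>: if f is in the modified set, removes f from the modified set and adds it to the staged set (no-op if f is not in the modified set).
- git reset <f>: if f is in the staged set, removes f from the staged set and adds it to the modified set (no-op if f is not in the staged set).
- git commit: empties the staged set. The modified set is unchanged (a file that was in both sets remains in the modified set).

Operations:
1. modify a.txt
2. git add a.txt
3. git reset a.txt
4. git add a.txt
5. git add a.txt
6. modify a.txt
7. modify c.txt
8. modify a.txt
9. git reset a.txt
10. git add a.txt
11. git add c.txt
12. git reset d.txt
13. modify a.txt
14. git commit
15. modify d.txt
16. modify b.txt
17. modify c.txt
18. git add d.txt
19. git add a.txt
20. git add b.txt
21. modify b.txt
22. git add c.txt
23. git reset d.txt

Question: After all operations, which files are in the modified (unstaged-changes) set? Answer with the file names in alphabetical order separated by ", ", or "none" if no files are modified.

After op 1 (modify a.txt): modified={a.txt} staged={none}
After op 2 (git add a.txt): modified={none} staged={a.txt}
After op 3 (git reset a.txt): modified={a.txt} staged={none}
After op 4 (git add a.txt): modified={none} staged={a.txt}
After op 5 (git add a.txt): modified={none} staged={a.txt}
After op 6 (modify a.txt): modified={a.txt} staged={a.txt}
After op 7 (modify c.txt): modified={a.txt, c.txt} staged={a.txt}
After op 8 (modify a.txt): modified={a.txt, c.txt} staged={a.txt}
After op 9 (git reset a.txt): modified={a.txt, c.txt} staged={none}
After op 10 (git add a.txt): modified={c.txt} staged={a.txt}
After op 11 (git add c.txt): modified={none} staged={a.txt, c.txt}
After op 12 (git reset d.txt): modified={none} staged={a.txt, c.txt}
After op 13 (modify a.txt): modified={a.txt} staged={a.txt, c.txt}
After op 14 (git commit): modified={a.txt} staged={none}
After op 15 (modify d.txt): modified={a.txt, d.txt} staged={none}
After op 16 (modify b.txt): modified={a.txt, b.txt, d.txt} staged={none}
After op 17 (modify c.txt): modified={a.txt, b.txt, c.txt, d.txt} staged={none}
After op 18 (git add d.txt): modified={a.txt, b.txt, c.txt} staged={d.txt}
After op 19 (git add a.txt): modified={b.txt, c.txt} staged={a.txt, d.txt}
After op 20 (git add b.txt): modified={c.txt} staged={a.txt, b.txt, d.txt}
After op 21 (modify b.txt): modified={b.txt, c.txt} staged={a.txt, b.txt, d.txt}
After op 22 (git add c.txt): modified={b.txt} staged={a.txt, b.txt, c.txt, d.txt}
After op 23 (git reset d.txt): modified={b.txt, d.txt} staged={a.txt, b.txt, c.txt}

Answer: b.txt, d.txt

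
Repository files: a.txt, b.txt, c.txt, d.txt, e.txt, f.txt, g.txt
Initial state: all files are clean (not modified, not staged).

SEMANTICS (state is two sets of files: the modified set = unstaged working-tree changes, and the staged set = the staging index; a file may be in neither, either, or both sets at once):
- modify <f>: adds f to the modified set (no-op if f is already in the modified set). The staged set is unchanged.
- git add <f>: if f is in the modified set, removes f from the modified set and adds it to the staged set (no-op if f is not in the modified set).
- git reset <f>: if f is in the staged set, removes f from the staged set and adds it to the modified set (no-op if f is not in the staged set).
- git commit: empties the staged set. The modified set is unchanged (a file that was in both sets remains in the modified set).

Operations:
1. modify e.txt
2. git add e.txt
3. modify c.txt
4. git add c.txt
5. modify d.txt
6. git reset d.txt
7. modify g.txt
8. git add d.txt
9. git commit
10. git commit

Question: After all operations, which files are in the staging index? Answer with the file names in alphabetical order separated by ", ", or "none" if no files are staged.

After op 1 (modify e.txt): modified={e.txt} staged={none}
After op 2 (git add e.txt): modified={none} staged={e.txt}
After op 3 (modify c.txt): modified={c.txt} staged={e.txt}
After op 4 (git add c.txt): modified={none} staged={c.txt, e.txt}
After op 5 (modify d.txt): modified={d.txt} staged={c.txt, e.txt}
After op 6 (git reset d.txt): modified={d.txt} staged={c.txt, e.txt}
After op 7 (modify g.txt): modified={d.txt, g.txt} staged={c.txt, e.txt}
After op 8 (git add d.txt): modified={g.txt} staged={c.txt, d.txt, e.txt}
After op 9 (git commit): modified={g.txt} staged={none}
After op 10 (git commit): modified={g.txt} staged={none}

Answer: none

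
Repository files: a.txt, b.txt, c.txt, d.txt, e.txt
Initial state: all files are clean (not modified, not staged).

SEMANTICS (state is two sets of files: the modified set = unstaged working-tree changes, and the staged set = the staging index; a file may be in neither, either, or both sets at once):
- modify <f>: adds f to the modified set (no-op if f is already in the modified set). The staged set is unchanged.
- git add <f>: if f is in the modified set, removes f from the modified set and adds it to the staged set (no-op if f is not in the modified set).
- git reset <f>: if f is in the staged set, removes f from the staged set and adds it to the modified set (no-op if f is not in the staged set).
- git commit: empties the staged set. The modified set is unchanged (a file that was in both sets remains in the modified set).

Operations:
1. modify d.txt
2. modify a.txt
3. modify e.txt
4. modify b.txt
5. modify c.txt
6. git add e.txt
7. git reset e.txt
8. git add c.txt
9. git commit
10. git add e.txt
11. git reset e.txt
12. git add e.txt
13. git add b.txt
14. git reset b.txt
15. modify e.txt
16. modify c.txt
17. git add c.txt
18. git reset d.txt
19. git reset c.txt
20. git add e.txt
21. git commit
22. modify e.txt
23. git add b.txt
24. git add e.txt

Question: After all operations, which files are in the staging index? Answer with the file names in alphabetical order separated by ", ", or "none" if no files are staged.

Answer: b.txt, e.txt

Derivation:
After op 1 (modify d.txt): modified={d.txt} staged={none}
After op 2 (modify a.txt): modified={a.txt, d.txt} staged={none}
After op 3 (modify e.txt): modified={a.txt, d.txt, e.txt} staged={none}
After op 4 (modify b.txt): modified={a.txt, b.txt, d.txt, e.txt} staged={none}
After op 5 (modify c.txt): modified={a.txt, b.txt, c.txt, d.txt, e.txt} staged={none}
After op 6 (git add e.txt): modified={a.txt, b.txt, c.txt, d.txt} staged={e.txt}
After op 7 (git reset e.txt): modified={a.txt, b.txt, c.txt, d.txt, e.txt} staged={none}
After op 8 (git add c.txt): modified={a.txt, b.txt, d.txt, e.txt} staged={c.txt}
After op 9 (git commit): modified={a.txt, b.txt, d.txt, e.txt} staged={none}
After op 10 (git add e.txt): modified={a.txt, b.txt, d.txt} staged={e.txt}
After op 11 (git reset e.txt): modified={a.txt, b.txt, d.txt, e.txt} staged={none}
After op 12 (git add e.txt): modified={a.txt, b.txt, d.txt} staged={e.txt}
After op 13 (git add b.txt): modified={a.txt, d.txt} staged={b.txt, e.txt}
After op 14 (git reset b.txt): modified={a.txt, b.txt, d.txt} staged={e.txt}
After op 15 (modify e.txt): modified={a.txt, b.txt, d.txt, e.txt} staged={e.txt}
After op 16 (modify c.txt): modified={a.txt, b.txt, c.txt, d.txt, e.txt} staged={e.txt}
After op 17 (git add c.txt): modified={a.txt, b.txt, d.txt, e.txt} staged={c.txt, e.txt}
After op 18 (git reset d.txt): modified={a.txt, b.txt, d.txt, e.txt} staged={c.txt, e.txt}
After op 19 (git reset c.txt): modified={a.txt, b.txt, c.txt, d.txt, e.txt} staged={e.txt}
After op 20 (git add e.txt): modified={a.txt, b.txt, c.txt, d.txt} staged={e.txt}
After op 21 (git commit): modified={a.txt, b.txt, c.txt, d.txt} staged={none}
After op 22 (modify e.txt): modified={a.txt, b.txt, c.txt, d.txt, e.txt} staged={none}
After op 23 (git add b.txt): modified={a.txt, c.txt, d.txt, e.txt} staged={b.txt}
After op 24 (git add e.txt): modified={a.txt, c.txt, d.txt} staged={b.txt, e.txt}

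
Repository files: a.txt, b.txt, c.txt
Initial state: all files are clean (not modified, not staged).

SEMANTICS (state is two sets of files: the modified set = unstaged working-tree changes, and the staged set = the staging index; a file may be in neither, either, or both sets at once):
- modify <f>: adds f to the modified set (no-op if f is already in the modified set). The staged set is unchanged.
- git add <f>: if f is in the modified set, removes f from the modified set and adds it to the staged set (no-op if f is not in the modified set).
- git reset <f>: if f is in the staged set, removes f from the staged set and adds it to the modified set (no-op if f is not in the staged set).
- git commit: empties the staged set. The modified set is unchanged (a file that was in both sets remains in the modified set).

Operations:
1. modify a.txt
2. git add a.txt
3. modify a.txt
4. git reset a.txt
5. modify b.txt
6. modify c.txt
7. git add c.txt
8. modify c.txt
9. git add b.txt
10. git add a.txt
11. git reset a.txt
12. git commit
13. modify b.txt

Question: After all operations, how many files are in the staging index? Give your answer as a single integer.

After op 1 (modify a.txt): modified={a.txt} staged={none}
After op 2 (git add a.txt): modified={none} staged={a.txt}
After op 3 (modify a.txt): modified={a.txt} staged={a.txt}
After op 4 (git reset a.txt): modified={a.txt} staged={none}
After op 5 (modify b.txt): modified={a.txt, b.txt} staged={none}
After op 6 (modify c.txt): modified={a.txt, b.txt, c.txt} staged={none}
After op 7 (git add c.txt): modified={a.txt, b.txt} staged={c.txt}
After op 8 (modify c.txt): modified={a.txt, b.txt, c.txt} staged={c.txt}
After op 9 (git add b.txt): modified={a.txt, c.txt} staged={b.txt, c.txt}
After op 10 (git add a.txt): modified={c.txt} staged={a.txt, b.txt, c.txt}
After op 11 (git reset a.txt): modified={a.txt, c.txt} staged={b.txt, c.txt}
After op 12 (git commit): modified={a.txt, c.txt} staged={none}
After op 13 (modify b.txt): modified={a.txt, b.txt, c.txt} staged={none}
Final staged set: {none} -> count=0

Answer: 0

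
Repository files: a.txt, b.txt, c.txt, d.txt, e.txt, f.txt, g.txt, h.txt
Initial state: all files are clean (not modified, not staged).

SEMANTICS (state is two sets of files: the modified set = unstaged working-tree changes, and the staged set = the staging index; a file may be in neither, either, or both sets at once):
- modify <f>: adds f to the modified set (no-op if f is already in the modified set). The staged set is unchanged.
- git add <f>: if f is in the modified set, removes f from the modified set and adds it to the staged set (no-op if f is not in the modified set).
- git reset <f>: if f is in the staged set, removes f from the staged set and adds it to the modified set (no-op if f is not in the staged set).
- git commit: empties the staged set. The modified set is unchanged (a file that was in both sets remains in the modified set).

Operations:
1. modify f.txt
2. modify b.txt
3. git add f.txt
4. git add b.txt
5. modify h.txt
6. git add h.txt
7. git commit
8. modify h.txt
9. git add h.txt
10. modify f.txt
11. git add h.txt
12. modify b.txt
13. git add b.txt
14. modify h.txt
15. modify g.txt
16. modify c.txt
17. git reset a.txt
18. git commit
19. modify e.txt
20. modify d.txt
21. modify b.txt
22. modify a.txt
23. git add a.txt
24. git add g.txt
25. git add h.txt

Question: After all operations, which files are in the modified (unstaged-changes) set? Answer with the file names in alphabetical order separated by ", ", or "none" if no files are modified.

After op 1 (modify f.txt): modified={f.txt} staged={none}
After op 2 (modify b.txt): modified={b.txt, f.txt} staged={none}
After op 3 (git add f.txt): modified={b.txt} staged={f.txt}
After op 4 (git add b.txt): modified={none} staged={b.txt, f.txt}
After op 5 (modify h.txt): modified={h.txt} staged={b.txt, f.txt}
After op 6 (git add h.txt): modified={none} staged={b.txt, f.txt, h.txt}
After op 7 (git commit): modified={none} staged={none}
After op 8 (modify h.txt): modified={h.txt} staged={none}
After op 9 (git add h.txt): modified={none} staged={h.txt}
After op 10 (modify f.txt): modified={f.txt} staged={h.txt}
After op 11 (git add h.txt): modified={f.txt} staged={h.txt}
After op 12 (modify b.txt): modified={b.txt, f.txt} staged={h.txt}
After op 13 (git add b.txt): modified={f.txt} staged={b.txt, h.txt}
After op 14 (modify h.txt): modified={f.txt, h.txt} staged={b.txt, h.txt}
After op 15 (modify g.txt): modified={f.txt, g.txt, h.txt} staged={b.txt, h.txt}
After op 16 (modify c.txt): modified={c.txt, f.txt, g.txt, h.txt} staged={b.txt, h.txt}
After op 17 (git reset a.txt): modified={c.txt, f.txt, g.txt, h.txt} staged={b.txt, h.txt}
After op 18 (git commit): modified={c.txt, f.txt, g.txt, h.txt} staged={none}
After op 19 (modify e.txt): modified={c.txt, e.txt, f.txt, g.txt, h.txt} staged={none}
After op 20 (modify d.txt): modified={c.txt, d.txt, e.txt, f.txt, g.txt, h.txt} staged={none}
After op 21 (modify b.txt): modified={b.txt, c.txt, d.txt, e.txt, f.txt, g.txt, h.txt} staged={none}
After op 22 (modify a.txt): modified={a.txt, b.txt, c.txt, d.txt, e.txt, f.txt, g.txt, h.txt} staged={none}
After op 23 (git add a.txt): modified={b.txt, c.txt, d.txt, e.txt, f.txt, g.txt, h.txt} staged={a.txt}
After op 24 (git add g.txt): modified={b.txt, c.txt, d.txt, e.txt, f.txt, h.txt} staged={a.txt, g.txt}
After op 25 (git add h.txt): modified={b.txt, c.txt, d.txt, e.txt, f.txt} staged={a.txt, g.txt, h.txt}

Answer: b.txt, c.txt, d.txt, e.txt, f.txt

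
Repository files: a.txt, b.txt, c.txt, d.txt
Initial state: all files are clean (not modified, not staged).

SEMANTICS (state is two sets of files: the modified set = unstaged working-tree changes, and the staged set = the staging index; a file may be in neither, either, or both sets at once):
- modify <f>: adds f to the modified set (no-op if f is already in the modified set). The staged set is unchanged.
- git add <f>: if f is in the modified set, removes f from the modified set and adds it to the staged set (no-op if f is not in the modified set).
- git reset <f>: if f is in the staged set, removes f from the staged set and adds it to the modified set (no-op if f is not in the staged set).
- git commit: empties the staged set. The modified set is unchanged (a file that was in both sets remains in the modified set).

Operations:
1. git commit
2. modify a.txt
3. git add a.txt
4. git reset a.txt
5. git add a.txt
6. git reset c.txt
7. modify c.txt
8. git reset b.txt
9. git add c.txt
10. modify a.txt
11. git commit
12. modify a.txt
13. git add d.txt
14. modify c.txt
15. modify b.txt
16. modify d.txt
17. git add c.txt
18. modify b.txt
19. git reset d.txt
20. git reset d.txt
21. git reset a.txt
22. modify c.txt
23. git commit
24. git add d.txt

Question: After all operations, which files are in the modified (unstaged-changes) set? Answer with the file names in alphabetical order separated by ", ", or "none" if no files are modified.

After op 1 (git commit): modified={none} staged={none}
After op 2 (modify a.txt): modified={a.txt} staged={none}
After op 3 (git add a.txt): modified={none} staged={a.txt}
After op 4 (git reset a.txt): modified={a.txt} staged={none}
After op 5 (git add a.txt): modified={none} staged={a.txt}
After op 6 (git reset c.txt): modified={none} staged={a.txt}
After op 7 (modify c.txt): modified={c.txt} staged={a.txt}
After op 8 (git reset b.txt): modified={c.txt} staged={a.txt}
After op 9 (git add c.txt): modified={none} staged={a.txt, c.txt}
After op 10 (modify a.txt): modified={a.txt} staged={a.txt, c.txt}
After op 11 (git commit): modified={a.txt} staged={none}
After op 12 (modify a.txt): modified={a.txt} staged={none}
After op 13 (git add d.txt): modified={a.txt} staged={none}
After op 14 (modify c.txt): modified={a.txt, c.txt} staged={none}
After op 15 (modify b.txt): modified={a.txt, b.txt, c.txt} staged={none}
After op 16 (modify d.txt): modified={a.txt, b.txt, c.txt, d.txt} staged={none}
After op 17 (git add c.txt): modified={a.txt, b.txt, d.txt} staged={c.txt}
After op 18 (modify b.txt): modified={a.txt, b.txt, d.txt} staged={c.txt}
After op 19 (git reset d.txt): modified={a.txt, b.txt, d.txt} staged={c.txt}
After op 20 (git reset d.txt): modified={a.txt, b.txt, d.txt} staged={c.txt}
After op 21 (git reset a.txt): modified={a.txt, b.txt, d.txt} staged={c.txt}
After op 22 (modify c.txt): modified={a.txt, b.txt, c.txt, d.txt} staged={c.txt}
After op 23 (git commit): modified={a.txt, b.txt, c.txt, d.txt} staged={none}
After op 24 (git add d.txt): modified={a.txt, b.txt, c.txt} staged={d.txt}

Answer: a.txt, b.txt, c.txt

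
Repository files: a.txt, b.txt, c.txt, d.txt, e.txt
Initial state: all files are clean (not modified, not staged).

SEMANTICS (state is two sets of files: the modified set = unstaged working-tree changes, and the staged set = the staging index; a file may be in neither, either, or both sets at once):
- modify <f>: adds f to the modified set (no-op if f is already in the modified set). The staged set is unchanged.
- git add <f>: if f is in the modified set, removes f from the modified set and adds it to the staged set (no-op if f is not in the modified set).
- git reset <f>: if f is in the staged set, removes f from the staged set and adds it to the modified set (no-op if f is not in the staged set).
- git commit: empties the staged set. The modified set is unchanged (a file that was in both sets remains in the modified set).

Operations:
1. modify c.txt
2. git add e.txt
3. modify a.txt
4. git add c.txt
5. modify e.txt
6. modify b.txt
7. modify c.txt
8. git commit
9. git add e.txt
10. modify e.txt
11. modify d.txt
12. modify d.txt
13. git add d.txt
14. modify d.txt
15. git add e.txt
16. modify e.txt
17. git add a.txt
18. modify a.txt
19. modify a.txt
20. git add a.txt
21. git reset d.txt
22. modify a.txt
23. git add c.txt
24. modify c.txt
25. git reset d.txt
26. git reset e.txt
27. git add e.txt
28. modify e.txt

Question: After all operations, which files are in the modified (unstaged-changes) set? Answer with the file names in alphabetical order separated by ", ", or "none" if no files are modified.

Answer: a.txt, b.txt, c.txt, d.txt, e.txt

Derivation:
After op 1 (modify c.txt): modified={c.txt} staged={none}
After op 2 (git add e.txt): modified={c.txt} staged={none}
After op 3 (modify a.txt): modified={a.txt, c.txt} staged={none}
After op 4 (git add c.txt): modified={a.txt} staged={c.txt}
After op 5 (modify e.txt): modified={a.txt, e.txt} staged={c.txt}
After op 6 (modify b.txt): modified={a.txt, b.txt, e.txt} staged={c.txt}
After op 7 (modify c.txt): modified={a.txt, b.txt, c.txt, e.txt} staged={c.txt}
After op 8 (git commit): modified={a.txt, b.txt, c.txt, e.txt} staged={none}
After op 9 (git add e.txt): modified={a.txt, b.txt, c.txt} staged={e.txt}
After op 10 (modify e.txt): modified={a.txt, b.txt, c.txt, e.txt} staged={e.txt}
After op 11 (modify d.txt): modified={a.txt, b.txt, c.txt, d.txt, e.txt} staged={e.txt}
After op 12 (modify d.txt): modified={a.txt, b.txt, c.txt, d.txt, e.txt} staged={e.txt}
After op 13 (git add d.txt): modified={a.txt, b.txt, c.txt, e.txt} staged={d.txt, e.txt}
After op 14 (modify d.txt): modified={a.txt, b.txt, c.txt, d.txt, e.txt} staged={d.txt, e.txt}
After op 15 (git add e.txt): modified={a.txt, b.txt, c.txt, d.txt} staged={d.txt, e.txt}
After op 16 (modify e.txt): modified={a.txt, b.txt, c.txt, d.txt, e.txt} staged={d.txt, e.txt}
After op 17 (git add a.txt): modified={b.txt, c.txt, d.txt, e.txt} staged={a.txt, d.txt, e.txt}
After op 18 (modify a.txt): modified={a.txt, b.txt, c.txt, d.txt, e.txt} staged={a.txt, d.txt, e.txt}
After op 19 (modify a.txt): modified={a.txt, b.txt, c.txt, d.txt, e.txt} staged={a.txt, d.txt, e.txt}
After op 20 (git add a.txt): modified={b.txt, c.txt, d.txt, e.txt} staged={a.txt, d.txt, e.txt}
After op 21 (git reset d.txt): modified={b.txt, c.txt, d.txt, e.txt} staged={a.txt, e.txt}
After op 22 (modify a.txt): modified={a.txt, b.txt, c.txt, d.txt, e.txt} staged={a.txt, e.txt}
After op 23 (git add c.txt): modified={a.txt, b.txt, d.txt, e.txt} staged={a.txt, c.txt, e.txt}
After op 24 (modify c.txt): modified={a.txt, b.txt, c.txt, d.txt, e.txt} staged={a.txt, c.txt, e.txt}
After op 25 (git reset d.txt): modified={a.txt, b.txt, c.txt, d.txt, e.txt} staged={a.txt, c.txt, e.txt}
After op 26 (git reset e.txt): modified={a.txt, b.txt, c.txt, d.txt, e.txt} staged={a.txt, c.txt}
After op 27 (git add e.txt): modified={a.txt, b.txt, c.txt, d.txt} staged={a.txt, c.txt, e.txt}
After op 28 (modify e.txt): modified={a.txt, b.txt, c.txt, d.txt, e.txt} staged={a.txt, c.txt, e.txt}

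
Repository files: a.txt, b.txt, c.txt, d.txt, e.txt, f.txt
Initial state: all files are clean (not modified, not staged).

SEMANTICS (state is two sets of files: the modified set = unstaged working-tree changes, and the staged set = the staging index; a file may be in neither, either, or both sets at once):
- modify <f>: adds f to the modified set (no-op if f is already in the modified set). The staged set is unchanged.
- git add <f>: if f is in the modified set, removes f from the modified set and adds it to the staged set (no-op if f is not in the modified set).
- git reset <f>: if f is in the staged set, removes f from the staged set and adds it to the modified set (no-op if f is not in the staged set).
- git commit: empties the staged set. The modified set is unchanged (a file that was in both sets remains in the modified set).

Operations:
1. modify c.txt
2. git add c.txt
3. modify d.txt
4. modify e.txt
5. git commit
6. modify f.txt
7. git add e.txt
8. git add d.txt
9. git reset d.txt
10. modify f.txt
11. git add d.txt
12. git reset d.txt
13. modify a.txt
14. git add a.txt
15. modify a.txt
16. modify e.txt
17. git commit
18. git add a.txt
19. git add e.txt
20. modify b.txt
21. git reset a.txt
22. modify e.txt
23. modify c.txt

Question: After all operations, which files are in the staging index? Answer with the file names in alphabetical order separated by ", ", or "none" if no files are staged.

Answer: e.txt

Derivation:
After op 1 (modify c.txt): modified={c.txt} staged={none}
After op 2 (git add c.txt): modified={none} staged={c.txt}
After op 3 (modify d.txt): modified={d.txt} staged={c.txt}
After op 4 (modify e.txt): modified={d.txt, e.txt} staged={c.txt}
After op 5 (git commit): modified={d.txt, e.txt} staged={none}
After op 6 (modify f.txt): modified={d.txt, e.txt, f.txt} staged={none}
After op 7 (git add e.txt): modified={d.txt, f.txt} staged={e.txt}
After op 8 (git add d.txt): modified={f.txt} staged={d.txt, e.txt}
After op 9 (git reset d.txt): modified={d.txt, f.txt} staged={e.txt}
After op 10 (modify f.txt): modified={d.txt, f.txt} staged={e.txt}
After op 11 (git add d.txt): modified={f.txt} staged={d.txt, e.txt}
After op 12 (git reset d.txt): modified={d.txt, f.txt} staged={e.txt}
After op 13 (modify a.txt): modified={a.txt, d.txt, f.txt} staged={e.txt}
After op 14 (git add a.txt): modified={d.txt, f.txt} staged={a.txt, e.txt}
After op 15 (modify a.txt): modified={a.txt, d.txt, f.txt} staged={a.txt, e.txt}
After op 16 (modify e.txt): modified={a.txt, d.txt, e.txt, f.txt} staged={a.txt, e.txt}
After op 17 (git commit): modified={a.txt, d.txt, e.txt, f.txt} staged={none}
After op 18 (git add a.txt): modified={d.txt, e.txt, f.txt} staged={a.txt}
After op 19 (git add e.txt): modified={d.txt, f.txt} staged={a.txt, e.txt}
After op 20 (modify b.txt): modified={b.txt, d.txt, f.txt} staged={a.txt, e.txt}
After op 21 (git reset a.txt): modified={a.txt, b.txt, d.txt, f.txt} staged={e.txt}
After op 22 (modify e.txt): modified={a.txt, b.txt, d.txt, e.txt, f.txt} staged={e.txt}
After op 23 (modify c.txt): modified={a.txt, b.txt, c.txt, d.txt, e.txt, f.txt} staged={e.txt}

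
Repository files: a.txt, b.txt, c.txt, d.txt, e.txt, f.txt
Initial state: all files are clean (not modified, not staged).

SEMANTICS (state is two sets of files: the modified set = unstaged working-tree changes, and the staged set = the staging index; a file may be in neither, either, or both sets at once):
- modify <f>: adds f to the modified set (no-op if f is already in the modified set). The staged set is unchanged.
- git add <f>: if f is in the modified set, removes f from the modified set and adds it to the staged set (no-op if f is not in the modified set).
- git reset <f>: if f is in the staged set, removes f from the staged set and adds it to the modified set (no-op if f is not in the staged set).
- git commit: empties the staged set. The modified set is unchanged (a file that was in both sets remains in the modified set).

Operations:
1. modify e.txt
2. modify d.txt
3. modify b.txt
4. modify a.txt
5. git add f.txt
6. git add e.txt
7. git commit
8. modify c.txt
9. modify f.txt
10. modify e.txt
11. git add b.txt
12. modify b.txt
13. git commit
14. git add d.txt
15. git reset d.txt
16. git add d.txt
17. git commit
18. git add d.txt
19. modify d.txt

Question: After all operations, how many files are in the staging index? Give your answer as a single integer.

After op 1 (modify e.txt): modified={e.txt} staged={none}
After op 2 (modify d.txt): modified={d.txt, e.txt} staged={none}
After op 3 (modify b.txt): modified={b.txt, d.txt, e.txt} staged={none}
After op 4 (modify a.txt): modified={a.txt, b.txt, d.txt, e.txt} staged={none}
After op 5 (git add f.txt): modified={a.txt, b.txt, d.txt, e.txt} staged={none}
After op 6 (git add e.txt): modified={a.txt, b.txt, d.txt} staged={e.txt}
After op 7 (git commit): modified={a.txt, b.txt, d.txt} staged={none}
After op 8 (modify c.txt): modified={a.txt, b.txt, c.txt, d.txt} staged={none}
After op 9 (modify f.txt): modified={a.txt, b.txt, c.txt, d.txt, f.txt} staged={none}
After op 10 (modify e.txt): modified={a.txt, b.txt, c.txt, d.txt, e.txt, f.txt} staged={none}
After op 11 (git add b.txt): modified={a.txt, c.txt, d.txt, e.txt, f.txt} staged={b.txt}
After op 12 (modify b.txt): modified={a.txt, b.txt, c.txt, d.txt, e.txt, f.txt} staged={b.txt}
After op 13 (git commit): modified={a.txt, b.txt, c.txt, d.txt, e.txt, f.txt} staged={none}
After op 14 (git add d.txt): modified={a.txt, b.txt, c.txt, e.txt, f.txt} staged={d.txt}
After op 15 (git reset d.txt): modified={a.txt, b.txt, c.txt, d.txt, e.txt, f.txt} staged={none}
After op 16 (git add d.txt): modified={a.txt, b.txt, c.txt, e.txt, f.txt} staged={d.txt}
After op 17 (git commit): modified={a.txt, b.txt, c.txt, e.txt, f.txt} staged={none}
After op 18 (git add d.txt): modified={a.txt, b.txt, c.txt, e.txt, f.txt} staged={none}
After op 19 (modify d.txt): modified={a.txt, b.txt, c.txt, d.txt, e.txt, f.txt} staged={none}
Final staged set: {none} -> count=0

Answer: 0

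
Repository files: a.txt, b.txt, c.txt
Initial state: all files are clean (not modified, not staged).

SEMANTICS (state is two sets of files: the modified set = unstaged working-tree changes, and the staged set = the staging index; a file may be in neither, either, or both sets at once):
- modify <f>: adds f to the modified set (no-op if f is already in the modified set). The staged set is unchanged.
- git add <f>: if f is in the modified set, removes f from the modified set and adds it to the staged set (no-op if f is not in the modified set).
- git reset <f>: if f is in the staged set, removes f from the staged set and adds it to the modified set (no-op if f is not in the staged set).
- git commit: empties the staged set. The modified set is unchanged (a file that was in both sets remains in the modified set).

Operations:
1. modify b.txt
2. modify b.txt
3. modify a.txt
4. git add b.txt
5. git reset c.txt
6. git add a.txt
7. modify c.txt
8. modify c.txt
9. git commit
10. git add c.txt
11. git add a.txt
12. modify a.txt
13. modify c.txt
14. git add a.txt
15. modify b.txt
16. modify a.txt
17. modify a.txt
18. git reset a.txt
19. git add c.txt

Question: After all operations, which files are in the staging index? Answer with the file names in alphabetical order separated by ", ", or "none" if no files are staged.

After op 1 (modify b.txt): modified={b.txt} staged={none}
After op 2 (modify b.txt): modified={b.txt} staged={none}
After op 3 (modify a.txt): modified={a.txt, b.txt} staged={none}
After op 4 (git add b.txt): modified={a.txt} staged={b.txt}
After op 5 (git reset c.txt): modified={a.txt} staged={b.txt}
After op 6 (git add a.txt): modified={none} staged={a.txt, b.txt}
After op 7 (modify c.txt): modified={c.txt} staged={a.txt, b.txt}
After op 8 (modify c.txt): modified={c.txt} staged={a.txt, b.txt}
After op 9 (git commit): modified={c.txt} staged={none}
After op 10 (git add c.txt): modified={none} staged={c.txt}
After op 11 (git add a.txt): modified={none} staged={c.txt}
After op 12 (modify a.txt): modified={a.txt} staged={c.txt}
After op 13 (modify c.txt): modified={a.txt, c.txt} staged={c.txt}
After op 14 (git add a.txt): modified={c.txt} staged={a.txt, c.txt}
After op 15 (modify b.txt): modified={b.txt, c.txt} staged={a.txt, c.txt}
After op 16 (modify a.txt): modified={a.txt, b.txt, c.txt} staged={a.txt, c.txt}
After op 17 (modify a.txt): modified={a.txt, b.txt, c.txt} staged={a.txt, c.txt}
After op 18 (git reset a.txt): modified={a.txt, b.txt, c.txt} staged={c.txt}
After op 19 (git add c.txt): modified={a.txt, b.txt} staged={c.txt}

Answer: c.txt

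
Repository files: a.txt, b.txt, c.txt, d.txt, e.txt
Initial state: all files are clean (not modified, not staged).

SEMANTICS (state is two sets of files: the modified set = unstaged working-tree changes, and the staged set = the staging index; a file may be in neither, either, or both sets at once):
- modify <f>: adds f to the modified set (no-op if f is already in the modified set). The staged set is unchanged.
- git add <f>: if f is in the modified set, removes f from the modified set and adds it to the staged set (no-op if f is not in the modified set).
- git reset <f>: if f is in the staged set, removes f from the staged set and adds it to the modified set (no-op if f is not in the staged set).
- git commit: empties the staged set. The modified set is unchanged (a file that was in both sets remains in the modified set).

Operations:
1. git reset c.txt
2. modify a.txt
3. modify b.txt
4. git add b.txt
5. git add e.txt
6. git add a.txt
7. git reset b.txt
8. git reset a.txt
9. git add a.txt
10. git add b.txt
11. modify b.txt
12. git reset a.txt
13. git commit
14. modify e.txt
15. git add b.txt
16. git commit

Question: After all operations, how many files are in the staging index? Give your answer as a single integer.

After op 1 (git reset c.txt): modified={none} staged={none}
After op 2 (modify a.txt): modified={a.txt} staged={none}
After op 3 (modify b.txt): modified={a.txt, b.txt} staged={none}
After op 4 (git add b.txt): modified={a.txt} staged={b.txt}
After op 5 (git add e.txt): modified={a.txt} staged={b.txt}
After op 6 (git add a.txt): modified={none} staged={a.txt, b.txt}
After op 7 (git reset b.txt): modified={b.txt} staged={a.txt}
After op 8 (git reset a.txt): modified={a.txt, b.txt} staged={none}
After op 9 (git add a.txt): modified={b.txt} staged={a.txt}
After op 10 (git add b.txt): modified={none} staged={a.txt, b.txt}
After op 11 (modify b.txt): modified={b.txt} staged={a.txt, b.txt}
After op 12 (git reset a.txt): modified={a.txt, b.txt} staged={b.txt}
After op 13 (git commit): modified={a.txt, b.txt} staged={none}
After op 14 (modify e.txt): modified={a.txt, b.txt, e.txt} staged={none}
After op 15 (git add b.txt): modified={a.txt, e.txt} staged={b.txt}
After op 16 (git commit): modified={a.txt, e.txt} staged={none}
Final staged set: {none} -> count=0

Answer: 0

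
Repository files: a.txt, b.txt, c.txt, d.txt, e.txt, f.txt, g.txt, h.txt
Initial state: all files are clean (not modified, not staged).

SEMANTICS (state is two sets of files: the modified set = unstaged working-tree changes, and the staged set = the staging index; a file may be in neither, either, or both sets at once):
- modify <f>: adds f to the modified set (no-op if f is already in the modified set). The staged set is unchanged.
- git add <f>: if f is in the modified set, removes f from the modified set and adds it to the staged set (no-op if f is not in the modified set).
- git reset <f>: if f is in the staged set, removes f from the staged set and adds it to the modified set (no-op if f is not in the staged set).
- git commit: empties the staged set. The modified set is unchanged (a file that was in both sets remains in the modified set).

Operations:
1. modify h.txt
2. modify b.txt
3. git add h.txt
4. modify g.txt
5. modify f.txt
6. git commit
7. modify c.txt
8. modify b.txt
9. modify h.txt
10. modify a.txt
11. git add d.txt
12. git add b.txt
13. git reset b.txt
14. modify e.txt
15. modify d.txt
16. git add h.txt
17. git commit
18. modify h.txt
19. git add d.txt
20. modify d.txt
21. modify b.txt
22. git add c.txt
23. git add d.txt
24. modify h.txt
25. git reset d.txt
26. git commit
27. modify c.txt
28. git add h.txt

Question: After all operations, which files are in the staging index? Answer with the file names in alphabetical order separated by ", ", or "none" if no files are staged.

After op 1 (modify h.txt): modified={h.txt} staged={none}
After op 2 (modify b.txt): modified={b.txt, h.txt} staged={none}
After op 3 (git add h.txt): modified={b.txt} staged={h.txt}
After op 4 (modify g.txt): modified={b.txt, g.txt} staged={h.txt}
After op 5 (modify f.txt): modified={b.txt, f.txt, g.txt} staged={h.txt}
After op 6 (git commit): modified={b.txt, f.txt, g.txt} staged={none}
After op 7 (modify c.txt): modified={b.txt, c.txt, f.txt, g.txt} staged={none}
After op 8 (modify b.txt): modified={b.txt, c.txt, f.txt, g.txt} staged={none}
After op 9 (modify h.txt): modified={b.txt, c.txt, f.txt, g.txt, h.txt} staged={none}
After op 10 (modify a.txt): modified={a.txt, b.txt, c.txt, f.txt, g.txt, h.txt} staged={none}
After op 11 (git add d.txt): modified={a.txt, b.txt, c.txt, f.txt, g.txt, h.txt} staged={none}
After op 12 (git add b.txt): modified={a.txt, c.txt, f.txt, g.txt, h.txt} staged={b.txt}
After op 13 (git reset b.txt): modified={a.txt, b.txt, c.txt, f.txt, g.txt, h.txt} staged={none}
After op 14 (modify e.txt): modified={a.txt, b.txt, c.txt, e.txt, f.txt, g.txt, h.txt} staged={none}
After op 15 (modify d.txt): modified={a.txt, b.txt, c.txt, d.txt, e.txt, f.txt, g.txt, h.txt} staged={none}
After op 16 (git add h.txt): modified={a.txt, b.txt, c.txt, d.txt, e.txt, f.txt, g.txt} staged={h.txt}
After op 17 (git commit): modified={a.txt, b.txt, c.txt, d.txt, e.txt, f.txt, g.txt} staged={none}
After op 18 (modify h.txt): modified={a.txt, b.txt, c.txt, d.txt, e.txt, f.txt, g.txt, h.txt} staged={none}
After op 19 (git add d.txt): modified={a.txt, b.txt, c.txt, e.txt, f.txt, g.txt, h.txt} staged={d.txt}
After op 20 (modify d.txt): modified={a.txt, b.txt, c.txt, d.txt, e.txt, f.txt, g.txt, h.txt} staged={d.txt}
After op 21 (modify b.txt): modified={a.txt, b.txt, c.txt, d.txt, e.txt, f.txt, g.txt, h.txt} staged={d.txt}
After op 22 (git add c.txt): modified={a.txt, b.txt, d.txt, e.txt, f.txt, g.txt, h.txt} staged={c.txt, d.txt}
After op 23 (git add d.txt): modified={a.txt, b.txt, e.txt, f.txt, g.txt, h.txt} staged={c.txt, d.txt}
After op 24 (modify h.txt): modified={a.txt, b.txt, e.txt, f.txt, g.txt, h.txt} staged={c.txt, d.txt}
After op 25 (git reset d.txt): modified={a.txt, b.txt, d.txt, e.txt, f.txt, g.txt, h.txt} staged={c.txt}
After op 26 (git commit): modified={a.txt, b.txt, d.txt, e.txt, f.txt, g.txt, h.txt} staged={none}
After op 27 (modify c.txt): modified={a.txt, b.txt, c.txt, d.txt, e.txt, f.txt, g.txt, h.txt} staged={none}
After op 28 (git add h.txt): modified={a.txt, b.txt, c.txt, d.txt, e.txt, f.txt, g.txt} staged={h.txt}

Answer: h.txt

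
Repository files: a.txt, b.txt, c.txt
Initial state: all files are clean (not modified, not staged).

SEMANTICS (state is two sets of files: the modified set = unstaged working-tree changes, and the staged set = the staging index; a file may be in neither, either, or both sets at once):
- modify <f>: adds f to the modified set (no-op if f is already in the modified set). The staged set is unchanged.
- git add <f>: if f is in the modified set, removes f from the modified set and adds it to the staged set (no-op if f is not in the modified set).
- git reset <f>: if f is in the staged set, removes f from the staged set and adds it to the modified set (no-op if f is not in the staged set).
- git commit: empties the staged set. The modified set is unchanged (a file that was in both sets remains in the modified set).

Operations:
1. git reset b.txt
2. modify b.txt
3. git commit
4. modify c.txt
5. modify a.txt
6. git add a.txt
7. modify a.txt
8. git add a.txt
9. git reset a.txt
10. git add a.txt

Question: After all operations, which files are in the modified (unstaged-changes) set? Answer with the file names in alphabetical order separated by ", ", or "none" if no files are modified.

After op 1 (git reset b.txt): modified={none} staged={none}
After op 2 (modify b.txt): modified={b.txt} staged={none}
After op 3 (git commit): modified={b.txt} staged={none}
After op 4 (modify c.txt): modified={b.txt, c.txt} staged={none}
After op 5 (modify a.txt): modified={a.txt, b.txt, c.txt} staged={none}
After op 6 (git add a.txt): modified={b.txt, c.txt} staged={a.txt}
After op 7 (modify a.txt): modified={a.txt, b.txt, c.txt} staged={a.txt}
After op 8 (git add a.txt): modified={b.txt, c.txt} staged={a.txt}
After op 9 (git reset a.txt): modified={a.txt, b.txt, c.txt} staged={none}
After op 10 (git add a.txt): modified={b.txt, c.txt} staged={a.txt}

Answer: b.txt, c.txt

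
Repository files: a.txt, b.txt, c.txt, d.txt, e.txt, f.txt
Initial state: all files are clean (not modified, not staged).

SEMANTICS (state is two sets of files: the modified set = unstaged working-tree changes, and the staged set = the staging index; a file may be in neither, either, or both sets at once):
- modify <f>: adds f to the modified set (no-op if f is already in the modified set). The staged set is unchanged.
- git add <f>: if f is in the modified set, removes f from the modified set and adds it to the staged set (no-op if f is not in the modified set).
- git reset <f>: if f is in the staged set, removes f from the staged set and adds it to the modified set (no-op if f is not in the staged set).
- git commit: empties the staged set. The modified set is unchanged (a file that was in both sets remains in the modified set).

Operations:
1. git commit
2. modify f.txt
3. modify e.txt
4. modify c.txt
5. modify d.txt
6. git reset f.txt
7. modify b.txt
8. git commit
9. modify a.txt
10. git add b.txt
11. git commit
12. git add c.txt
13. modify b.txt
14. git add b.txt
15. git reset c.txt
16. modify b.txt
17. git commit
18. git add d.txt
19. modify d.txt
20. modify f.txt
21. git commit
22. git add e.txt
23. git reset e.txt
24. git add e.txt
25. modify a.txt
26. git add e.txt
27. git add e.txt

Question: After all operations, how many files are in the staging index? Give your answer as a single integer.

Answer: 1

Derivation:
After op 1 (git commit): modified={none} staged={none}
After op 2 (modify f.txt): modified={f.txt} staged={none}
After op 3 (modify e.txt): modified={e.txt, f.txt} staged={none}
After op 4 (modify c.txt): modified={c.txt, e.txt, f.txt} staged={none}
After op 5 (modify d.txt): modified={c.txt, d.txt, e.txt, f.txt} staged={none}
After op 6 (git reset f.txt): modified={c.txt, d.txt, e.txt, f.txt} staged={none}
After op 7 (modify b.txt): modified={b.txt, c.txt, d.txt, e.txt, f.txt} staged={none}
After op 8 (git commit): modified={b.txt, c.txt, d.txt, e.txt, f.txt} staged={none}
After op 9 (modify a.txt): modified={a.txt, b.txt, c.txt, d.txt, e.txt, f.txt} staged={none}
After op 10 (git add b.txt): modified={a.txt, c.txt, d.txt, e.txt, f.txt} staged={b.txt}
After op 11 (git commit): modified={a.txt, c.txt, d.txt, e.txt, f.txt} staged={none}
After op 12 (git add c.txt): modified={a.txt, d.txt, e.txt, f.txt} staged={c.txt}
After op 13 (modify b.txt): modified={a.txt, b.txt, d.txt, e.txt, f.txt} staged={c.txt}
After op 14 (git add b.txt): modified={a.txt, d.txt, e.txt, f.txt} staged={b.txt, c.txt}
After op 15 (git reset c.txt): modified={a.txt, c.txt, d.txt, e.txt, f.txt} staged={b.txt}
After op 16 (modify b.txt): modified={a.txt, b.txt, c.txt, d.txt, e.txt, f.txt} staged={b.txt}
After op 17 (git commit): modified={a.txt, b.txt, c.txt, d.txt, e.txt, f.txt} staged={none}
After op 18 (git add d.txt): modified={a.txt, b.txt, c.txt, e.txt, f.txt} staged={d.txt}
After op 19 (modify d.txt): modified={a.txt, b.txt, c.txt, d.txt, e.txt, f.txt} staged={d.txt}
After op 20 (modify f.txt): modified={a.txt, b.txt, c.txt, d.txt, e.txt, f.txt} staged={d.txt}
After op 21 (git commit): modified={a.txt, b.txt, c.txt, d.txt, e.txt, f.txt} staged={none}
After op 22 (git add e.txt): modified={a.txt, b.txt, c.txt, d.txt, f.txt} staged={e.txt}
After op 23 (git reset e.txt): modified={a.txt, b.txt, c.txt, d.txt, e.txt, f.txt} staged={none}
After op 24 (git add e.txt): modified={a.txt, b.txt, c.txt, d.txt, f.txt} staged={e.txt}
After op 25 (modify a.txt): modified={a.txt, b.txt, c.txt, d.txt, f.txt} staged={e.txt}
After op 26 (git add e.txt): modified={a.txt, b.txt, c.txt, d.txt, f.txt} staged={e.txt}
After op 27 (git add e.txt): modified={a.txt, b.txt, c.txt, d.txt, f.txt} staged={e.txt}
Final staged set: {e.txt} -> count=1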